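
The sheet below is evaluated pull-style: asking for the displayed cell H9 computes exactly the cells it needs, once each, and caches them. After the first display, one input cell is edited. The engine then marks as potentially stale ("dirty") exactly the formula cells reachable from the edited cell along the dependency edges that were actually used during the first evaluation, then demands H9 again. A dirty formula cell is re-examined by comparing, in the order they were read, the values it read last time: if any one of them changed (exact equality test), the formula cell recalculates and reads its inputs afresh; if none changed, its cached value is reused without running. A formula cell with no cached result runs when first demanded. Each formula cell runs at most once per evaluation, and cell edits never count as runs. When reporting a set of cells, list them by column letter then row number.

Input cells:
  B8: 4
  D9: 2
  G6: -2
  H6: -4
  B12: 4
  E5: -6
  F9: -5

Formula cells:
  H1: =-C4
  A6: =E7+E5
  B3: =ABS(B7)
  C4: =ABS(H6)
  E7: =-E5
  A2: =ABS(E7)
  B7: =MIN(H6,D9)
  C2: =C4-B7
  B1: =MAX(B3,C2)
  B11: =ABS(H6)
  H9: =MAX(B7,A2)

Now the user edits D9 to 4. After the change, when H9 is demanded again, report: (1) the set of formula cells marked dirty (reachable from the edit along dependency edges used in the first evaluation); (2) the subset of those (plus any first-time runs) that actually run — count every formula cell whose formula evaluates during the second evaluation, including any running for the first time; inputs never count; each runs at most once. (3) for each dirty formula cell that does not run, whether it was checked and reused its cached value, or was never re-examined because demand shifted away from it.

First demand of the output computes:
  B7 = MIN(-4, 2) = -4
  E7 = -(-6) = 6
  A2 = ABS(6) = 6
  H9 = MAX(-4, 6) = 6

After the edit, cleaning proceeds:
  B7: a read changed (D9 2->4) — executes, giving -4 — identical to its old value.
  H9: dirty, but its reads are unchanged (B7 unchanged, A2 unchanged); cached 6 stands.

Note the absorption at B7: it re-runs yet its value is the same, leaving the output's value untouched.

The edit dirties: B7, H9.
1 formula cells run: B7.
Cache hits after checking: H9.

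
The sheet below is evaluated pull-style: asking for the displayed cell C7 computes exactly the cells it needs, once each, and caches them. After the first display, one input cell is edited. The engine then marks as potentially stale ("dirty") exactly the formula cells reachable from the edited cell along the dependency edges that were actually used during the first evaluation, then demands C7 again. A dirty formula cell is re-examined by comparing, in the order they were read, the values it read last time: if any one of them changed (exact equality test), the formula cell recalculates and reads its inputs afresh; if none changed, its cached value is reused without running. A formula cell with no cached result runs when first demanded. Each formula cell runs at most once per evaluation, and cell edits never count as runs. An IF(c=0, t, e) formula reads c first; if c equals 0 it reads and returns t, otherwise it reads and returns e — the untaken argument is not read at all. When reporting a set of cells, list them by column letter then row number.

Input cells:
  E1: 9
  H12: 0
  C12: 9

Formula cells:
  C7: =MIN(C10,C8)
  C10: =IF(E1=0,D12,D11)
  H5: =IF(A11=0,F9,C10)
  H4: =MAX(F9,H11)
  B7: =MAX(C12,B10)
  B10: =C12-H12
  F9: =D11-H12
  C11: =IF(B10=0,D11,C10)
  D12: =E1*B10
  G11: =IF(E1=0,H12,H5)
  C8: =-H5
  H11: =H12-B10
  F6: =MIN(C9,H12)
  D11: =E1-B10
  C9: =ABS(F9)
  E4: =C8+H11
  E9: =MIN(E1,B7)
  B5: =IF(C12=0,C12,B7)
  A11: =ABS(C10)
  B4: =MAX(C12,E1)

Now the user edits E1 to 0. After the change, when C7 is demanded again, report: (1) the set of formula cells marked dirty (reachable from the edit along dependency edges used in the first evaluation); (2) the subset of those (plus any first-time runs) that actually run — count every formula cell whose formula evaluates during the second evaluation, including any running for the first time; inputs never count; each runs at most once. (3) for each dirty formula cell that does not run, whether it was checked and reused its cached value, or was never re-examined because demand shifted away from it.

The edit dirties: A11, C7, C8, C10, D11, F9, H5.
7 formula cells run: C7, C8, C10, D11, D12, F9, H5.
Cache hits after checking: A11.
Note the branch switch — D12 had no cache and runs now for the first time.

First demand of the output computes:
  B10 = 9 - 0 = 9
  D11 = 9 - 9 = 0
  C10 = IF(E1=0: E1=9 -> else branch D11) = 0
  A11 = ABS(0) = 0
  F9 = 0 - 0 = 0
  H5 = IF(A11=0: A11=0 -> then branch F9) = 0
  C8 = -(0) = 0
  C7 = MIN(0, 0) = 0

After the edit, cleaning proceeds:
  D11: a read changed (E1 9->0) — executes, giving -9.
  D12: had never run; runs now, result 0.
  C10: a read changed (E1 9->0; D11 0->-9) — executes, giving 0 — identical to its old value.
  A11: dirty, but its reads are unchanged (C10 unchanged); cached 0 stands.
  F9: a read changed (D11 0->-9) — executes, giving -9.
  H5: a read changed (F9 0->-9) — executes, giving -9.
  C8: a read changed (H5 0->-9) — executes, giving 9.
  C7: a read changed (C8 0->9) — executes, giving 0 — identical to its old value.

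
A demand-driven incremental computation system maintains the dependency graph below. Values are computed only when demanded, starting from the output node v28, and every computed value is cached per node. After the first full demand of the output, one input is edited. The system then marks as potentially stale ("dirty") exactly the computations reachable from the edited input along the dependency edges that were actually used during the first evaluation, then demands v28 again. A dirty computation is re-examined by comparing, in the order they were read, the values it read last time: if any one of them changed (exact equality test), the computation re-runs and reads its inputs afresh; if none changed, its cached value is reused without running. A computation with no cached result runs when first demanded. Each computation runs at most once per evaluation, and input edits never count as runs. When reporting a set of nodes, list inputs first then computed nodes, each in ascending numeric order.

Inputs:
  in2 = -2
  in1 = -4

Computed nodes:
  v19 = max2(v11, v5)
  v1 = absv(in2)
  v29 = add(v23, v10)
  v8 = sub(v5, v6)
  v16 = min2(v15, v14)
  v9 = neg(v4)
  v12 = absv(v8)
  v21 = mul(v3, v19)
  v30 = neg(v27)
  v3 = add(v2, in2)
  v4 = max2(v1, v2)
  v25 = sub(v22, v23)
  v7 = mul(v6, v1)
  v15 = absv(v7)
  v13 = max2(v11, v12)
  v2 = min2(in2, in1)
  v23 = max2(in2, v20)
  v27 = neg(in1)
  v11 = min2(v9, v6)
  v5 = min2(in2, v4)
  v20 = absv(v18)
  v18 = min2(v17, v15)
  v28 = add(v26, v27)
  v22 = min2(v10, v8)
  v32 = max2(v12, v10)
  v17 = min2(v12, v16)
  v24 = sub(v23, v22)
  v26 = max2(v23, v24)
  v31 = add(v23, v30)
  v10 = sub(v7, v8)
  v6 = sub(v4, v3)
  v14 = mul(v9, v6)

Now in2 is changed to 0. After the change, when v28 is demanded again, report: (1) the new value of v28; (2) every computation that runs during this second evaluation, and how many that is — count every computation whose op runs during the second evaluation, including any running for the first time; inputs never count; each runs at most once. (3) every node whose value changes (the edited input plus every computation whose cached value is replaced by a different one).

First evaluation (everything demanded from the output):
  v1 = absv(-2) = 2
  v2 = min2(-2, -4) = -4
  v3 = add(-4, -2) = -6
  v4 = max2(2, -4) = 2
  v5 = min2(-2, 2) = -2
  v6 = sub(2, -6) = 8
  v7 = mul(8, 2) = 16
  v8 = sub(-2, 8) = -10
  v9 = neg(2) = -2
  v10 = sub(16, -10) = 26
  v12 = absv(-10) = 10
  v14 = mul(-2, 8) = -16
  v15 = absv(16) = 16
  v16 = min2(16, -16) = -16
  v17 = min2(10, -16) = -16
  v18 = min2(-16, 16) = -16
  v20 = absv(-16) = 16
  v22 = min2(26, -10) = -10
  v23 = max2(-2, 16) = 16
  v24 = sub(16, -10) = 26
  v26 = max2(16, 26) = 26
  v27 = neg(-4) = 4
  v28 = add(26, 4) = 30

Propagation after the edit:
  v1: runs — in2 -2->0; result 0.
  v2: runs — in2 -2->0; result -4 (same value as before).
  v3: runs — in2 -2->0; result -4.
  v4: runs — v1 2->0; result 0.
  v5: runs — in2 -2->0; v4 2->0; result 0.
  v6: runs — v4 2->0; v3 -6->-4; result 4.
  v7: runs — v6 8->4; v1 2->0; result 0.
  v8: runs — v5 -2->0; v6 8->4; result -4.
  v9: runs — v4 2->0; result 0.
  v10: runs — v7 16->0; v8 -10->-4; result 4.
  v12: runs — v8 -10->-4; result 4.
  v14: runs — v9 -2->0; v6 8->4; result 0.
  v15: runs — v7 16->0; result 0.
  v16: runs — v15 16->0; v14 -16->0; result 0.
  v17: runs — v12 10->4; v16 -16->0; result 0.
  v18: runs — v17 -16->0; v15 16->0; result 0.
  v20: runs — v18 -16->0; result 0.
  v22: runs — v10 26->4; v8 -10->-4; result -4.
  v23: runs — in2 -2->0; v20 16->0; result 0.
  v24: runs — v23 16->0; v22 -10->-4; result 4.
  v26: runs — v23 16->0; v24 26->4; result 4.
  v28: runs — v26 26->4; result 8.

New value of v28: 8.
Computations that run: v1, v2, v3, v4, v5, v6, v7, v8, v9, v10, v12, v14, v15, v16, v17, v18, v20, v22, v23, v24, v26, v28 — 22 in total.
Values that change: in2, v1, v3, v4, v5, v6, v7, v8, v9, v10, v12, v14, v15, v16, v17, v18, v20, v22, v23, v24, v26, v28.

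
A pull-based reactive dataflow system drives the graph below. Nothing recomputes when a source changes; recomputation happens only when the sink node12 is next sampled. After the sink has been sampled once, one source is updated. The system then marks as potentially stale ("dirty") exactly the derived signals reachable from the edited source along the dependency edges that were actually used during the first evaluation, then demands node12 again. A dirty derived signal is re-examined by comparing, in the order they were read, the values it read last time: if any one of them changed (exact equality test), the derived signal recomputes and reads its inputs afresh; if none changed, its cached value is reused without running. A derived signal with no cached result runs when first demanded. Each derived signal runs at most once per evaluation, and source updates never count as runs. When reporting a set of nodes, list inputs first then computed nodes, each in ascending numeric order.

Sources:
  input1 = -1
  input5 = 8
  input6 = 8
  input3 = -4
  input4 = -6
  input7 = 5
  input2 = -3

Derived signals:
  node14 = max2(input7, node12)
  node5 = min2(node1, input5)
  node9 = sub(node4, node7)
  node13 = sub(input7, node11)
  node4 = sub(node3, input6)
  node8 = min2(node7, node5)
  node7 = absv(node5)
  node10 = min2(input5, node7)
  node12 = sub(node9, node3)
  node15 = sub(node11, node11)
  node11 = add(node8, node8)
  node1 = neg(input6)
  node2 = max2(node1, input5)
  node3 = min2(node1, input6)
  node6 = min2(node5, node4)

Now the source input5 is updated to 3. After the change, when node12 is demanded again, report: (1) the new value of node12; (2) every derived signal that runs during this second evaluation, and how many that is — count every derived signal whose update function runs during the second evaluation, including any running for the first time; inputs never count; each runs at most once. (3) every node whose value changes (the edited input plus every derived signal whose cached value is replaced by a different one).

New value of node12: -16.
Derived signals that run: node5 — 1 in total.
Values that change: input5.
Key observation: the change is absorbed at node5 — it re-runs but produces the same value, and the output's value is unchanged.

First evaluation (everything demanded from the output):
  node1 = neg(8) = -8
  node3 = min2(-8, 8) = -8
  node4 = sub(-8, 8) = -16
  node5 = min2(-8, 8) = -8
  node7 = absv(-8) = 8
  node9 = sub(-16, 8) = -24
  node12 = sub(-24, -8) = -16

Propagation after the edit:
  node5: runs — input5 8->3; result -8 (same value as before).
  node7: checked — values it read are unchanged (node5 unchanged); reused cached 8 without running.
  node9: checked — values it read are unchanged (node4 unchanged, node7 unchanged); reused cached -24 without running.
  node12: checked — values it read are unchanged (node9 unchanged, node3 unchanged); reused cached -16 without running.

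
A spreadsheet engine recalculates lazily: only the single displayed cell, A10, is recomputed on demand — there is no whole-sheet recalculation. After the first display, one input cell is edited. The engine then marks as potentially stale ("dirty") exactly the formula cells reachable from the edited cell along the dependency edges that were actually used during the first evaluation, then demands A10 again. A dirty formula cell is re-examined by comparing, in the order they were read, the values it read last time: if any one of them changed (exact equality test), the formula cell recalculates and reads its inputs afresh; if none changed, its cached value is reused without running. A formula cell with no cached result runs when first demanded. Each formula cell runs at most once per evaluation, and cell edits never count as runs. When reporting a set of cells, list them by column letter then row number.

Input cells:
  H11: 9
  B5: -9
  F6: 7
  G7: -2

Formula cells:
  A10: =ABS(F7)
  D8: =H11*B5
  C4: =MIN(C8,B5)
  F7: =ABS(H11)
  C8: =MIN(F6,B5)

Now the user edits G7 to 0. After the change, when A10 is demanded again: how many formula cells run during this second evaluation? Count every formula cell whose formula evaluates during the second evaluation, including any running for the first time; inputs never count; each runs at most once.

First evaluation (everything demanded from the output):
  F7 = ABS(9) = 9
  A10 = ABS(9) = 9

Propagation after the edit:
  G7 feeds no computation that the output demands — nothing is marked dirty and nothing runs.

Key observation: G7 is never demanded by the output, so the edit triggers no recomputation at all.

Formula cells that run: none — 0 in total.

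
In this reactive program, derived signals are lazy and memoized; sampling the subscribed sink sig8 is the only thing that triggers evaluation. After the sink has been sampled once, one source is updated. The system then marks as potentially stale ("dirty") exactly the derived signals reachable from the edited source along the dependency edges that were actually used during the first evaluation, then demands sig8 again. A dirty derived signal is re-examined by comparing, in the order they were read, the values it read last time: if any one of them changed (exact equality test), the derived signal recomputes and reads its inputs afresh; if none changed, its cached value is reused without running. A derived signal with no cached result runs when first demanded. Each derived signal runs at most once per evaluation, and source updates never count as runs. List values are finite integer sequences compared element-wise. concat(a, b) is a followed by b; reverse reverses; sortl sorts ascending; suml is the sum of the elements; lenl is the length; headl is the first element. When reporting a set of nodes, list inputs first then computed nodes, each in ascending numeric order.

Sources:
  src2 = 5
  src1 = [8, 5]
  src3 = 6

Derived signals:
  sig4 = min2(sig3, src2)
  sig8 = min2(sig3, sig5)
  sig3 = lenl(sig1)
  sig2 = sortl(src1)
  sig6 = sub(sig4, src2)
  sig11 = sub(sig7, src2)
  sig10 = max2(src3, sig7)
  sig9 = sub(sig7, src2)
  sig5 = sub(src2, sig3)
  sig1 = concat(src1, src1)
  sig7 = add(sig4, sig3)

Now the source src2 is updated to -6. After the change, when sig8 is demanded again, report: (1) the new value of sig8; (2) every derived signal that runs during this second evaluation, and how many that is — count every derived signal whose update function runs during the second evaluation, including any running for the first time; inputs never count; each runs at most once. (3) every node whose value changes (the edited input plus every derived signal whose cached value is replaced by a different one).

First demand of the output computes:
  sig1 = concat([8, 5], [8, 5]) = [8, 5, 8, 5]
  sig3 = lenl([8, 5, 8, 5]) = 4
  sig5 = sub(5, 4) = 1
  sig8 = min2(4, 1) = 1

After the edit, cleaning proceeds:
  sig5: a read changed (src2 5->-6) — executes, giving -10.
  sig8: a read changed (sig5 1->-10) — executes, giving -10.

Demanding sig8 again yields -10.
2 derived signals run: sig5, sig8.
The nodes whose values change: src2, sig5, sig8.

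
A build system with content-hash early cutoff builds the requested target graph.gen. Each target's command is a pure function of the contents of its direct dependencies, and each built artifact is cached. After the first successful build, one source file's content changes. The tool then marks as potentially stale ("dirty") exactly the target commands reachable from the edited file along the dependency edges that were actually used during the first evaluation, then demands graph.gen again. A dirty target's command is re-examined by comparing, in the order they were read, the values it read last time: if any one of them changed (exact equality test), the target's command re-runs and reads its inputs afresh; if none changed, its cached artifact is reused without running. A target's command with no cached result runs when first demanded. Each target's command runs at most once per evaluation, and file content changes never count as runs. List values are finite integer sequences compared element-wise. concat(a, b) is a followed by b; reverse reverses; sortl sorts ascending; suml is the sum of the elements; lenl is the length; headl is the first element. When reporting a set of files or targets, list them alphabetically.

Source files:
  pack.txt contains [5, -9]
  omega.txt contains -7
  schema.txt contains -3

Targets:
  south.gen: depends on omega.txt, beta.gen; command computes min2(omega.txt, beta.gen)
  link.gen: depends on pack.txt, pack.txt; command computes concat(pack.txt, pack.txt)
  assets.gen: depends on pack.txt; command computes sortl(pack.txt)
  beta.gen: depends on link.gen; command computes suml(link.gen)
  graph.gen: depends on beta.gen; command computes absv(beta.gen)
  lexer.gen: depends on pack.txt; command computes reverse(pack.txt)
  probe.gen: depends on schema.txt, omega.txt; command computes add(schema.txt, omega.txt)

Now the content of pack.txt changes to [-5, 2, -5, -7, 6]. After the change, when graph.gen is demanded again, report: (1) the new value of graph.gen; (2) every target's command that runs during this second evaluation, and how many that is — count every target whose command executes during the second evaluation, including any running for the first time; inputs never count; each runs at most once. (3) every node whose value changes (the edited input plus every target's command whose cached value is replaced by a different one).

New value of graph.gen: 18.
Target commands that run: beta.gen, graph.gen, link.gen — 3 in total.
Values that change: beta.gen, graph.gen, link.gen, pack.txt.

First evaluation (everything demanded from the output):
  link.gen = concat([5, -9], [5, -9]) = [5, -9, 5, -9]
  beta.gen = suml([5, -9, 5, -9]) = -8
  graph.gen = absv(-8) = 8

Propagation after the edit:
  link.gen: runs — pack.txt [5, -9]->[-5, 2, -5, -7, 6]; pack.txt [5, -9]->[-5, 2, -5, -7, 6]; result [-5, 2, -5, -7, 6, -5, 2, -5, -7, 6].
  beta.gen: runs — link.gen [5, -9, 5, -9]->[-5, 2, -5, -7, 6, -5, 2, -5, -7, 6]; result -18.
  graph.gen: runs — beta.gen -8->-18; result 18.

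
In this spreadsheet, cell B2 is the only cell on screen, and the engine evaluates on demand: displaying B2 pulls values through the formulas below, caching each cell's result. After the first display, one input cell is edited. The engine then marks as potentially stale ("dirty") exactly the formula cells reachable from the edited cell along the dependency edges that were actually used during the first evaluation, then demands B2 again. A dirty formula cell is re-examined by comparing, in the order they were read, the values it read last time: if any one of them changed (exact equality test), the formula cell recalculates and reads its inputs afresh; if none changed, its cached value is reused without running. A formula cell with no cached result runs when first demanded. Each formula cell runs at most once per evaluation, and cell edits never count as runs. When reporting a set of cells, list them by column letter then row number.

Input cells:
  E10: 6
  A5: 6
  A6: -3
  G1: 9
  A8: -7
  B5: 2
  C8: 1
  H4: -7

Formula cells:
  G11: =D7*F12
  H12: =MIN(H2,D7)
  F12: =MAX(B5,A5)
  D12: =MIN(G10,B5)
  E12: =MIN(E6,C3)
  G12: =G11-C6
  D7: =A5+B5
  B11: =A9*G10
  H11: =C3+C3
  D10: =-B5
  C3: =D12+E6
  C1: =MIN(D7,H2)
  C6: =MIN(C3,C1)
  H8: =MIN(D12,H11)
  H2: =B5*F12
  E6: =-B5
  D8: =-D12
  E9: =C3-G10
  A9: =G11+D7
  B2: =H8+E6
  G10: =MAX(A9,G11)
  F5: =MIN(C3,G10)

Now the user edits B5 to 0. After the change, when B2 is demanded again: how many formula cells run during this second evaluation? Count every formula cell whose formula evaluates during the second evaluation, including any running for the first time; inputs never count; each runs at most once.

Run set: A9, B2, C3, D7, D12, E6, F12, G10, G11, H8 (10 run).
The important point: at H11 every value read last time is unchanged, so the dirty flag clears without a run.

Initial pass — values computed on the first demand:
  D7 = 6 + 2 = 8
  E6 = -(2) = -2
  F12 = MAX(2, 6) = 6
  G11 = 8 * 6 = 48
  A9 = 48 + 8 = 56
  G10 = MAX(56, 48) = 56
  D12 = MIN(56, 2) = 2
  C3 = 2 + -2 = 0
  H11 = 0 + 0 = 0
  H8 = MIN(2, 0) = 0
  B2 = 0 + -2 = -2

Second demand — change propagation:
  D7: re-runs because B5 2->0; new result 6.
  E6: re-runs because B5 2->0; new result 0.
  F12: re-runs because B5 2->0; new result 6 (unchanged).
  G11: re-runs because D7 8->6; new result 36.
  A9: re-runs because G11 48->36; D7 8->6; new result 42.
  G10: re-runs because A9 56->42; G11 48->36; new result 42.
  D12: re-runs because G10 56->42; B5 2->0; new result 0.
  C3: re-runs because D12 2->0; E6 -2->0; new result 0 (unchanged).
  H11: re-examined; everything it read last time is the same (C3 unchanged, C3 unchanged) — cache 0 kept, no run.
  H8: re-runs because D12 2->0; new result 0 (unchanged).
  B2: re-runs because E6 -2->0; new result 0.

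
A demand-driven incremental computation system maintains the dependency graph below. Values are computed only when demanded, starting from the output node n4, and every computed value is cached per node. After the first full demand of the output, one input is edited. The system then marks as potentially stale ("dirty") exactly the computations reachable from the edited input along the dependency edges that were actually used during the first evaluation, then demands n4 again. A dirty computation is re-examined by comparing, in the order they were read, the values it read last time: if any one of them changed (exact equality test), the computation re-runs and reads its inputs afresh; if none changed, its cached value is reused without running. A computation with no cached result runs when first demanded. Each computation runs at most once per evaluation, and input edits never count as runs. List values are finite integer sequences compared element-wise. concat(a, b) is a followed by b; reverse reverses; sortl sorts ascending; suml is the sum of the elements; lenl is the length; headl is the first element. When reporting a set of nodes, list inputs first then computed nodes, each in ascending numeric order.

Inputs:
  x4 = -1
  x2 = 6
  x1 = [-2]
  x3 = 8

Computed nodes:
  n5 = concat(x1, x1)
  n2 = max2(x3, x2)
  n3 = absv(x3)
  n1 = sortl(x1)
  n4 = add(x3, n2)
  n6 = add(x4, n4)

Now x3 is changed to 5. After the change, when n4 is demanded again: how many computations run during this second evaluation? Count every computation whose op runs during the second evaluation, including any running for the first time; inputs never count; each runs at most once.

First evaluation (everything demanded from the output):
  n2 = max2(8, 6) = 8
  n4 = add(8, 8) = 16

Propagation after the edit:
  n2: runs — x3 8->5; result 6.
  n4: runs — x3 8->5; n2 8->6; result 11.

Computations that run: n2, n4 — 2 in total.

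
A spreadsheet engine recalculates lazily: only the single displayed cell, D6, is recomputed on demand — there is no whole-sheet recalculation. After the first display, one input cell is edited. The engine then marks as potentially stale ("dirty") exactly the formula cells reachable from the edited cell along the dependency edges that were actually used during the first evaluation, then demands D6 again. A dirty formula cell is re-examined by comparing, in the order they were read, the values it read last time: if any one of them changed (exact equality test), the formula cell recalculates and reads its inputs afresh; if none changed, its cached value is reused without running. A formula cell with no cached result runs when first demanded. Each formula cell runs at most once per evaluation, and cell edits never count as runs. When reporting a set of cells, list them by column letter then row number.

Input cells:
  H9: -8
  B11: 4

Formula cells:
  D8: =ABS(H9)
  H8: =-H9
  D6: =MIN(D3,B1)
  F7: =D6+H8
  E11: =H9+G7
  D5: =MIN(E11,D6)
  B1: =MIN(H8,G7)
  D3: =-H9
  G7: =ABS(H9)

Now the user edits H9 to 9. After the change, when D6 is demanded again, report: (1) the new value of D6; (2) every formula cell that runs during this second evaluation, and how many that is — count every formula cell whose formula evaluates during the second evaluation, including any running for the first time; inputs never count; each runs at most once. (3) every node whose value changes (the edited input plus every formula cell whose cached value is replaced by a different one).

New value of D6: -9.
Formula cells that run: B1, D3, D6, G7, H8 — 5 in total.
Values that change: B1, D3, D6, G7, H8, H9.

First evaluation (everything demanded from the output):
  D3 = -(-8) = 8
  G7 = ABS(-8) = 8
  H8 = -(-8) = 8
  B1 = MIN(8, 8) = 8
  D6 = MIN(8, 8) = 8

Propagation after the edit:
  D3: runs — H9 -8->9; result -9.
  G7: runs — H9 -8->9; result 9.
  H8: runs — H9 -8->9; result -9.
  B1: runs — H8 8->-9; G7 8->9; result -9.
  D6: runs — D3 8->-9; B1 8->-9; result -9.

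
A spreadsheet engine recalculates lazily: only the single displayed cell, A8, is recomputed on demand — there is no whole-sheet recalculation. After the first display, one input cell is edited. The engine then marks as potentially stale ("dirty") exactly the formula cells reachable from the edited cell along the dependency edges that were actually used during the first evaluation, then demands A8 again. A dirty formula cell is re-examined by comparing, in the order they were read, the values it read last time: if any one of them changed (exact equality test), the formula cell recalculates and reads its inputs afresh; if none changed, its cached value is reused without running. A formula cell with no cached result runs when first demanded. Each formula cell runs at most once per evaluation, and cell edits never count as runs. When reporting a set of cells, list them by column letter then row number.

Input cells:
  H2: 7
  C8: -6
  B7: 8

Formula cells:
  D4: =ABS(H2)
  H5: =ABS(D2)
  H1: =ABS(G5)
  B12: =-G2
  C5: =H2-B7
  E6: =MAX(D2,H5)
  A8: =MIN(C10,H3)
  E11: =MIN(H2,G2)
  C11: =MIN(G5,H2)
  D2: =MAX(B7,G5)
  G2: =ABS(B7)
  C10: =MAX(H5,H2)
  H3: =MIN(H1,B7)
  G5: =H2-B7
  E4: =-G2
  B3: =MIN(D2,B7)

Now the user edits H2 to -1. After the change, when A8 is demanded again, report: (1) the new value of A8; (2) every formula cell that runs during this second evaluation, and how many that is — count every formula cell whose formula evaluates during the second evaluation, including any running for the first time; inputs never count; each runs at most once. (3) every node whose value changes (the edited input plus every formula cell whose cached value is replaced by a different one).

First evaluation (everything demanded from the output):
  G5 = 7 - 8 = -1
  D2 = MAX(8, -1) = 8
  H1 = ABS(-1) = 1
  H3 = MIN(1, 8) = 1
  H5 = ABS(8) = 8
  C10 = MAX(8, 7) = 8
  A8 = MIN(8, 1) = 1

Propagation after the edit:
  G5: runs — H2 7->-1; result -9.
  D2: runs — G5 -1->-9; result 8 (same value as before).
  H1: runs — G5 -1->-9; result 9.
  H3: runs — H1 1->9; result 8.
  H5: checked — values it read are unchanged (D2 unchanged); reused cached 8 without running.
  C10: runs — H2 7->-1; result 8 (same value as before).
  A8: runs — H3 1->8; result 8.

Key observation: the cutoff stops propagation at H5 — its inputs' values are unchanged, so it reuses its cache.

New value of A8: 8.
Formula cells that run: A8, C10, D2, G5, H1, H3 — 6 in total.
Values that change: A8, G5, H1, H2, H3.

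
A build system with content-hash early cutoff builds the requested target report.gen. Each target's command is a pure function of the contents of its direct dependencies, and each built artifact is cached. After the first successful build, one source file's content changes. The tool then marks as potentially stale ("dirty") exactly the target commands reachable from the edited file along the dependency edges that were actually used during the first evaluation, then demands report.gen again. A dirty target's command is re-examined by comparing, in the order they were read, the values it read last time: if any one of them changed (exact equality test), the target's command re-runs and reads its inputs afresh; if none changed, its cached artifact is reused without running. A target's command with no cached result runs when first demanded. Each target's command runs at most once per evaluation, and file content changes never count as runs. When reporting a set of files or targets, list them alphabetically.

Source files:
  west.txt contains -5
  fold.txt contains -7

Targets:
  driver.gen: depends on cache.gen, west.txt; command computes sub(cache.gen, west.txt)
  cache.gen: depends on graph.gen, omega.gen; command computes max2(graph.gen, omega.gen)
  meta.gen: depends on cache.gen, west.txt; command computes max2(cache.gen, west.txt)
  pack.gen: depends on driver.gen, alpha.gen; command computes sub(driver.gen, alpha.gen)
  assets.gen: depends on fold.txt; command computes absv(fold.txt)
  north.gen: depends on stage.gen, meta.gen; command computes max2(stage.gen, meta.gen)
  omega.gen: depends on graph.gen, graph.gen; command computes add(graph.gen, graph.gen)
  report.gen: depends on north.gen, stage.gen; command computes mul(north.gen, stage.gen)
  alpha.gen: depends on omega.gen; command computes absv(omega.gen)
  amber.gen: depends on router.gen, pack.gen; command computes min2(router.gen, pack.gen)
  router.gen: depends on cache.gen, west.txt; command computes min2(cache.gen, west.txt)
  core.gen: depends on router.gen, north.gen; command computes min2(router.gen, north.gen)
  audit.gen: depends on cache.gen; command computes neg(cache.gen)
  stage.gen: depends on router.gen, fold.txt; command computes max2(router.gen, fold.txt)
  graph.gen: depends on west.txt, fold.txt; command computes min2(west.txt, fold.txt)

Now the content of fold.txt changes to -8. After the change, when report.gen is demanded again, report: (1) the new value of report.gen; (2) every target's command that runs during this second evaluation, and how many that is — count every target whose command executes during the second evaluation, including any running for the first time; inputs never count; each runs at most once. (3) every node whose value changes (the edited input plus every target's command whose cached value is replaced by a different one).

First evaluation (everything demanded from the output):
  graph.gen = min2(-5, -7) = -7
  omega.gen = add(-7, -7) = -14
  cache.gen = max2(-7, -14) = -7
  meta.gen = max2(-7, -5) = -5
  router.gen = min2(-7, -5) = -7
  stage.gen = max2(-7, -7) = -7
  north.gen = max2(-7, -5) = -5
  report.gen = mul(-5, -7) = 35

Propagation after the edit:
  graph.gen: runs — fold.txt -7->-8; result -8.
  omega.gen: runs — graph.gen -7->-8; graph.gen -7->-8; result -16.
  cache.gen: runs — graph.gen -7->-8; omega.gen -14->-16; result -8.
  meta.gen: runs — cache.gen -7->-8; result -5 (same value as before).
  router.gen: runs — cache.gen -7->-8; result -8.
  stage.gen: runs — router.gen -7->-8; fold.txt -7->-8; result -8.
  north.gen: runs — stage.gen -7->-8; result -5 (same value as before).
  report.gen: runs — stage.gen -7->-8; result 40.

New value of report.gen: 40.
Target commands that run: cache.gen, graph.gen, meta.gen, north.gen, omega.gen, report.gen, router.gen, stage.gen — 8 in total.
Values that change: cache.gen, fold.txt, graph.gen, omega.gen, report.gen, router.gen, stage.gen.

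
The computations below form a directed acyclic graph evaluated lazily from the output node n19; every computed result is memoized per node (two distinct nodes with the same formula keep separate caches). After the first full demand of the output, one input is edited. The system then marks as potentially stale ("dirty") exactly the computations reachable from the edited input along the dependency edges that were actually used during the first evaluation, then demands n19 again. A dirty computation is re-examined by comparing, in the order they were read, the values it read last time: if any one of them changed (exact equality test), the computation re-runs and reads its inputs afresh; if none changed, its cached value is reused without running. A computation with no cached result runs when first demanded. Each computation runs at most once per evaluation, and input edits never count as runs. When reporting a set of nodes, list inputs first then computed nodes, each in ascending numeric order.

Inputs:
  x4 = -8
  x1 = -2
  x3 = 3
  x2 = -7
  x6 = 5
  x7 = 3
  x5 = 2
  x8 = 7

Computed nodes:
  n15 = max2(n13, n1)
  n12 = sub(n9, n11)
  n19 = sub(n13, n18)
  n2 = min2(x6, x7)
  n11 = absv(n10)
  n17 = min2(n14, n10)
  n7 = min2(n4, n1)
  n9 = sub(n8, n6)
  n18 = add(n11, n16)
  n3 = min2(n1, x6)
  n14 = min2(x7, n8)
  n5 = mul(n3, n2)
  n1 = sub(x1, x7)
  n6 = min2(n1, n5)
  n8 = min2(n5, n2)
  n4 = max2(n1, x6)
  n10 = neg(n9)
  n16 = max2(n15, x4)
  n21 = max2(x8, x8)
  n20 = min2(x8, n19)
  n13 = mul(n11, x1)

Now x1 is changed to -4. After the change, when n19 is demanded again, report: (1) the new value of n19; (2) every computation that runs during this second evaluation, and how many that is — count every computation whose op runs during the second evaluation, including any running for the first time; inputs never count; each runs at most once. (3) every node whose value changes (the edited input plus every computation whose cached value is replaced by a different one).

First demand of the output computes:
  n1 = sub(-2, 3) = -5
  n2 = min2(5, 3) = 3
  n3 = min2(-5, 5) = -5
  n5 = mul(-5, 3) = -15
  n6 = min2(-5, -15) = -15
  n8 = min2(-15, 3) = -15
  n9 = sub(-15, -15) = 0
  n10 = neg(0) = 0
  n11 = absv(0) = 0
  n13 = mul(0, -2) = 0
  n15 = max2(0, -5) = 0
  n16 = max2(0, -8) = 0
  n18 = add(0, 0) = 0
  n19 = sub(0, 0) = 0

After the edit, cleaning proceeds:
  n1: a read changed (x1 -2->-4) — executes, giving -7.
  n3: a read changed (n1 -5->-7) — executes, giving -7.
  n5: a read changed (n3 -5->-7) — executes, giving -21.
  n6: a read changed (n1 -5->-7; n5 -15->-21) — executes, giving -21.
  n8: a read changed (n5 -15->-21) — executes, giving -21.
  n9: a read changed (n8 -15->-21; n6 -15->-21) — executes, giving 0 — identical to its old value.
  n10: dirty, but its reads are unchanged (n9 unchanged); cached 0 stands.
  n11: dirty, but its reads are unchanged (n10 unchanged); cached 0 stands.
  n13: a read changed (x1 -2->-4) — executes, giving 0 — identical to its old value.
  n15: a read changed (n1 -5->-7) — executes, giving 0 — identical to its old value.
  n16: dirty, but its reads are unchanged (n15 unchanged, x4 unchanged); cached 0 stands.
  n18: dirty, but its reads are unchanged (n11 unchanged, n16 unchanged); cached 0 stands.
  n19: dirty, but its reads are unchanged (n13 unchanged, n18 unchanged); cached 0 stands.

Note where the cutoff bites: n10 is checked, finds nothing changed, and keeps its cache.

Demanding n19 again yields 0.
8 computations run: n1, n3, n5, n6, n8, n9, n13, n15.
The nodes whose values change: x1, n1, n3, n5, n6, n8.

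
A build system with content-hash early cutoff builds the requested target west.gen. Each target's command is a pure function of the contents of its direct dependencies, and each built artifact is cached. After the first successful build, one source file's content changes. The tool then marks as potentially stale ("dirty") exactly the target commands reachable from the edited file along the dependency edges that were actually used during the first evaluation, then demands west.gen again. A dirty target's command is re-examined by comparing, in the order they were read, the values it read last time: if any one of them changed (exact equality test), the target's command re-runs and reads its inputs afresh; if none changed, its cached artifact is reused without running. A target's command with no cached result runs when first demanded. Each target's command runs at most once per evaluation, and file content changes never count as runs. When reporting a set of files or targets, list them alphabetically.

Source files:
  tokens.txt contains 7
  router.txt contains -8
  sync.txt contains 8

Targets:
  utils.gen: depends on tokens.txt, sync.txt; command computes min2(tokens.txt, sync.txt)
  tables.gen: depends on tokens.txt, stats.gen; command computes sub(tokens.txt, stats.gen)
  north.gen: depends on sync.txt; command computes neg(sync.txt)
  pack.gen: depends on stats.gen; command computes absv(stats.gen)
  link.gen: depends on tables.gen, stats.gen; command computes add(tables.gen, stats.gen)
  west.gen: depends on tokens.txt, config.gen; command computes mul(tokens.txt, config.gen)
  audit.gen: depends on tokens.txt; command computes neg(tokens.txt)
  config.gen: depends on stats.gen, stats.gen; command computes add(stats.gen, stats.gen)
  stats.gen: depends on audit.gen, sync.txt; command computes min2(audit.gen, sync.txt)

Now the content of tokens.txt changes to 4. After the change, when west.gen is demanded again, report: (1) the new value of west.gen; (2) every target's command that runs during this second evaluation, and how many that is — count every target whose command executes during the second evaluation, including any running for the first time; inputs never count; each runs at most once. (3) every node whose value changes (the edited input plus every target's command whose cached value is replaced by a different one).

New value of west.gen: -32.
Target commands that run: audit.gen, config.gen, stats.gen, west.gen — 4 in total.
Values that change: audit.gen, config.gen, stats.gen, tokens.txt, west.gen.

First evaluation (everything demanded from the output):
  audit.gen = neg(7) = -7
  stats.gen = min2(-7, 8) = -7
  config.gen = add(-7, -7) = -14
  west.gen = mul(7, -14) = -98

Propagation after the edit:
  audit.gen: runs — tokens.txt 7->4; result -4.
  stats.gen: runs — audit.gen -7->-4; result -4.
  config.gen: runs — stats.gen -7->-4; stats.gen -7->-4; result -8.
  west.gen: runs — tokens.txt 7->4; config.gen -14->-8; result -32.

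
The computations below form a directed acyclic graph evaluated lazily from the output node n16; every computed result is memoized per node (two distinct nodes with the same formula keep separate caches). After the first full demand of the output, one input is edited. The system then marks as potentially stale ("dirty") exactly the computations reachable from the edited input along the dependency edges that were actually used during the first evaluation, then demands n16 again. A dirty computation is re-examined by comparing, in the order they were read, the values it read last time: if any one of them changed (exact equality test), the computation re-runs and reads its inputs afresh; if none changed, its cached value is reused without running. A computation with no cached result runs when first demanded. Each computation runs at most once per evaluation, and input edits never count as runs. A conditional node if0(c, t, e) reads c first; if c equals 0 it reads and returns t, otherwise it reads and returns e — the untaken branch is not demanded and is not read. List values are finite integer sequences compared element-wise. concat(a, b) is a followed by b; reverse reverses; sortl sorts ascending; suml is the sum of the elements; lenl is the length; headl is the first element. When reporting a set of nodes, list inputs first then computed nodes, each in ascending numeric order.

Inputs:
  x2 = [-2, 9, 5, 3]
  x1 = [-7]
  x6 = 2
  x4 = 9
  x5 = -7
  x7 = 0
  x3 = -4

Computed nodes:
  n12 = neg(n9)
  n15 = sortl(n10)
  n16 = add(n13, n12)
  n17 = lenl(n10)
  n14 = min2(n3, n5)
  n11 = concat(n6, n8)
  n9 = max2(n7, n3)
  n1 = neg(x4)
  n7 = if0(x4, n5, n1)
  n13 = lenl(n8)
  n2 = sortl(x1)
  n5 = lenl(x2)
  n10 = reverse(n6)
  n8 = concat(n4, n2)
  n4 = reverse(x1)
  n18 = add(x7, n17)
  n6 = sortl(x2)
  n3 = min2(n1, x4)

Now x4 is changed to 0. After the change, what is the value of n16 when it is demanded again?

First demand of the output computes:
  n1 = neg(9) = -9
  n2 = sortl([-7]) = [-7]
  n3 = min2(-9, 9) = -9
  n4 = reverse([-7]) = [-7]
  n7 = if0(x4=9 -> else branch n1) = -9
  n8 = concat([-7], [-7]) = [-7, -7]
  n9 = max2(-9, -9) = -9
  n12 = neg(-9) = 9
  n13 = lenl([-7, -7]) = 2
  n16 = add(2, 9) = 11

After the edit, cleaning proceeds:
  n1: a read changed (x4 9->0) — executes, giving 0.
  n3: a read changed (n1 -9->0; x4 9->0) — executes, giving 0.
  n5: had never run; runs now, result 4.
  n7: a read changed (x4 9->0; n1 -9->0) — executes, giving 4.
  n9: a read changed (n7 -9->4; n3 -9->0) — executes, giving 4.
  n12: a read changed (n9 -9->4) — executes, giving -4.
  n16: a read changed (n12 9->-4) — executes, giving -2.

Note the branch switch — n5 had no cache and runs now for the first time.

Demanding n16 again yields -2.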